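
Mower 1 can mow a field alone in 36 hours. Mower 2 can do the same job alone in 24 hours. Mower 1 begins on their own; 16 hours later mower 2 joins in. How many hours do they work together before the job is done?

8 hours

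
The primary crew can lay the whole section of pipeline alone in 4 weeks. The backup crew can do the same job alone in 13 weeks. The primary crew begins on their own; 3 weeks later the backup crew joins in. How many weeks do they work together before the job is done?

13/17 weeks

In the first 3 weeks the primary crew alone does 3/4 of the job, leaving 1/4.
Once everyone is working, combined rate: 1/4 + 1/13 = (13 + 4)/52 = 17/52 per week.
Remaining 1/4 at 17/52 per week takes 13/17 weeks.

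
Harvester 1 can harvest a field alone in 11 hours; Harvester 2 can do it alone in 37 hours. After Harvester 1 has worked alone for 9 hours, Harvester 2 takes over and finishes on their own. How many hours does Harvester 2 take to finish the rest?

In 9 hours Harvester 1 does 9/11 of the job, leaving 2/11.
Harvester 2 works at 1/37 per hour, so finishing takes 2/11 ÷ 1/37 = 74/11 hours.

74/11 hours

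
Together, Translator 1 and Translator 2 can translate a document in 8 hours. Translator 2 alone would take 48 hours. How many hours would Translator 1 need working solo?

48/5 hours

Combined rate is 1/8 per hour.
Known contribution: 1/48 per hour.
So Translator 1's rate is 1/8 − 1/48 = 5/48, meaning 48/5 hours alone.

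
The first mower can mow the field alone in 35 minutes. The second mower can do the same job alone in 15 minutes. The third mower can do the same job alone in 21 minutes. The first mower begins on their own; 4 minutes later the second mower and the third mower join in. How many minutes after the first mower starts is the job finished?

In the first 4 minutes the first mower alone does 4/35 of the job, leaving 31/35.
Once everyone is working, combined rate: 1/35 + 1/15 + 1/21 = (3 + 7 + 5)/105 = 15/105 = 1/7 per minute.
Remaining 31/35 at 1/7 per minute takes 31/5 minutes.
Total from the start = 4 + 31/5 = 51/5 minutes.

51/5 minutes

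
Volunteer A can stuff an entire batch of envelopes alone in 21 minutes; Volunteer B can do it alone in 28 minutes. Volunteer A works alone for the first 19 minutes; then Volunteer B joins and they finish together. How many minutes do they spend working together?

In 19 minutes Volunteer A does 19/21 of the job, leaving 2/21.
Volunteer A and Volunteer B together work at 1/12 per minute, so finishing takes 2/21 ÷ 1/12 = 8/7 minutes.

8/7 minutes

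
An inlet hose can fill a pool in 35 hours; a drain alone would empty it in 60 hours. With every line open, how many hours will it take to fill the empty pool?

Net rate = 1/35 − 1/60 = (12 − 7)/420 = 5/420 = 1/84 per hour.
Filling time = 1 ÷ (1/84) = 84 hours.

84 hours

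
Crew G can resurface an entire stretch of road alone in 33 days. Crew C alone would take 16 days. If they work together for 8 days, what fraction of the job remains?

17/66

Combined rate: 1/33 + 1/16 = (16 + 33)/528 = 49/528 per day.
In 8 days they complete 8·49/528 = 49/66 of the job.
So 17/66 remains.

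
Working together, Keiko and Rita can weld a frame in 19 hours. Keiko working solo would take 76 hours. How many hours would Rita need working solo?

76/3 hours

Combined rate is 1/19 per hour.
Known contribution: 1/76 per hour.
So Rita's rate is 1/19 − 1/76 = 3/76, meaning 76/3 hours alone.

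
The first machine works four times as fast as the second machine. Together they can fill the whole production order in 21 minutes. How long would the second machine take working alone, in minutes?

Let the second machine's rate be r; then the first machine's rate is 4r, so together (4 + 1)r = 5r = 1/21.
Thus r = 1/105 per minute.
The second machine alone: 105 minutes; the first machine alone: 105/4 minutes.

105 minutes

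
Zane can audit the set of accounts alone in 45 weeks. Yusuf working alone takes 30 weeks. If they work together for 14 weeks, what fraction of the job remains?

2/9

Combined rate: 1/45 + 1/30 = (2 + 3)/90 = 5/90 = 1/18 per week.
In 14 weeks they complete 14·1/18 = 7/9 of the job.
So 2/9 remains.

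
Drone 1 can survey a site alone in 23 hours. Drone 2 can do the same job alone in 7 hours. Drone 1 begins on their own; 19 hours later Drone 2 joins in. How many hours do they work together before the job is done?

In the first 19 hours Drone 1 alone does 19/23 of the job, leaving 4/23.
Once everyone is working, combined rate: 1/23 + 1/7 = (7 + 23)/161 = 30/161 per hour.
Remaining 4/23 at 30/161 per hour takes 14/15 hours.

14/15 hours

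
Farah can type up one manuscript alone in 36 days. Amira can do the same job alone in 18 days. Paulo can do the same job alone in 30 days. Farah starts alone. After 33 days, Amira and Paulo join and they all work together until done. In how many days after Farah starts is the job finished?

236/7 days

In the first 33 days Farah alone does 33/36 = 11/12 of the job, leaving 1/12.
Once everyone is working, combined rate: 1/36 + 1/18 + 1/30 = (5 + 10 + 6)/180 = 21/180 = 7/60 per day.
Remaining 1/12 at 7/60 per day takes 5/7 days.
Total from the start = 33 + 5/7 = 236/7 days.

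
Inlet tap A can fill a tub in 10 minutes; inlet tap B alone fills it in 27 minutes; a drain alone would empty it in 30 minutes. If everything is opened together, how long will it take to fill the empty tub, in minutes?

Net rate = 1/10 + 1/27 − 1/30 = (27 + 10 − 9)/270 = 28/270 = 14/135 per minute.
Filling time = 1 ÷ (14/135) = 135/14 minutes.

135/14 minutes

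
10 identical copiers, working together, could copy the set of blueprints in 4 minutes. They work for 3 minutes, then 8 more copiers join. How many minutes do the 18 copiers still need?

One copier does 1/40 of the job per minute.
After 3 minutes with 10 copiers, 3/4 is done (1/4 left).
With 18 copiers the rate is 18/40 = 9/20, so the rest takes 1/4 ÷ 9/20 = 5/9 minutes.

5/9 minutes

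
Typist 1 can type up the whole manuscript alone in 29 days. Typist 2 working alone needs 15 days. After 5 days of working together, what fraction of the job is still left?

Combined rate: 1/29 + 1/15 = (15 + 29)/435 = 44/435 per day.
In 5 days they complete 5·44/435 = 44/87 of the job.
So 43/87 remains.

43/87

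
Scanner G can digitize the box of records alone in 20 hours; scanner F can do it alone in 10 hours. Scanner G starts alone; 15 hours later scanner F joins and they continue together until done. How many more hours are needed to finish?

5/3 hours

In 15 hours scanner G does 15/20 = 3/4 of the job, leaving 1/4.
Scanner G and scanner F together work at 3/20 per hour, so finishing takes 1/4 ÷ 3/20 = 5/3 hours.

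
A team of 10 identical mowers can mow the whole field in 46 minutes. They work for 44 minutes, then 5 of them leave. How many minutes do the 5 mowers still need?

4 minutes

One mower does 1/460 of the job per minute.
After 44 minutes with 10 mowers, 22/23 is done (1/23 left).
With 5 mowers the rate is 5/460 = 1/92, so the rest takes 1/23 ÷ 1/92 = 4 minutes.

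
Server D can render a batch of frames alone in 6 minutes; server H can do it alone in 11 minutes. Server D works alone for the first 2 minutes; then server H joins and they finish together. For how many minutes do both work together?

44/17 minutes

In 2 minutes server D does 2/6 = 1/3 of the job, leaving 2/3.
Server D and server H together work at 17/66 per minute, so finishing takes 2/3 ÷ 17/66 = 44/17 minutes.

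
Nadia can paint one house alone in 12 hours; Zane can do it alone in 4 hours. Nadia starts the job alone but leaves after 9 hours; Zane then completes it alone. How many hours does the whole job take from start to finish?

10 hours

In 9 hours Nadia does 9/12 = 3/4 of the job, leaving 1/4.
Zane works at 1/4 per hour, so finishing takes 1/4 ÷ 1/4 = 1 hour.
Total time = 9 + 1 = 10 hours.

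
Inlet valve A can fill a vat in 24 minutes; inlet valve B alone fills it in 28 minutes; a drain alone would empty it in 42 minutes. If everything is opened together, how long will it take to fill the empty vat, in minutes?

56/3 minutes

Net rate = 1/24 + 1/28 − 1/42 = (7 + 6 − 4)/168 = 9/168 = 3/56 per minute.
Filling time = 1 ÷ (3/56) = 56/3 minutes.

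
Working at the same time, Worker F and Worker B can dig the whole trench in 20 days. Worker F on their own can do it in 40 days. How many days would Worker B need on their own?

40 days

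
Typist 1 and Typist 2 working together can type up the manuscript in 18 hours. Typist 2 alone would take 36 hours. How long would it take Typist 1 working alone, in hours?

36 hours

Combined rate is 1/18 per hour.
Known contribution: 1/36 per hour.
So Typist 1's rate is 1/18 − 1/36 = 1/36, meaning 36 hours alone.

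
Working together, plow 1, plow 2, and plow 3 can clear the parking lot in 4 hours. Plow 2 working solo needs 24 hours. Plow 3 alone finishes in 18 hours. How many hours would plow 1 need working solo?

72/11 hours

Combined rate is 1/4 per hour.
Known contribution: 1/24 + 1/18 = (3 + 4)/72 = 7/72 per hour.
So plow 1's rate is 1/4 − 7/72 = 11/72, meaning 72/11 hours alone.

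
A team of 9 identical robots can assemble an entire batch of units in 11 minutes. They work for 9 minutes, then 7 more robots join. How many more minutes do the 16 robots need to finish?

One robot does 1/99 of the job per minute.
After 9 minutes with 9 robots, 9/11 is done (2/11 left).
With 16 robots the rate is 16/99, so the rest takes 2/11 ÷ 16/99 = 9/8 minutes.

9/8 minutes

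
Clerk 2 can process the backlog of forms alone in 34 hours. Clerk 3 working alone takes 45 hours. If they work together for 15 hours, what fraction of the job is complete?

79/102

Combined rate: 1/34 + 1/45 = (45 + 34)/1530 = 79/1530 per hour.
In 15 hours they complete 15·79/1530 = 79/102 of the job.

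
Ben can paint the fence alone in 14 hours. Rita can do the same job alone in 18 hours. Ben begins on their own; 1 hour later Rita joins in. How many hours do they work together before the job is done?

117/16 hours

In the first 1 hour Ben alone does 1/14 of the job, leaving 13/14.
Once everyone is working, combined rate: 1/14 + 1/18 = (9 + 7)/126 = 16/126 = 8/63 per hour.
Remaining 13/14 at 8/63 per hour takes 117/16 hours.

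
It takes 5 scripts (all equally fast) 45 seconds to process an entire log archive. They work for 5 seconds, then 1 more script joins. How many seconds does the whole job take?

115/3 seconds

One script does 1/225 of the job per second.
After 5 seconds with 5 scripts, 1/9 is done (8/9 left).
With 6 scripts the rate is 6/225 = 2/75, so the rest takes 8/9 ÷ 2/75 = 100/3 seconds.
Total = 5 + 100/3 = 115/3 seconds.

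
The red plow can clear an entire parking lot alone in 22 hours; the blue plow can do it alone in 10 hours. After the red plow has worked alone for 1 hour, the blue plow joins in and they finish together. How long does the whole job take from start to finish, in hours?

In 1 hour the red plow does 1/22 of the job, leaving 21/22.
The red plow and the blue plow together work at 8/55 per hour, so finishing takes 21/22 ÷ 8/55 = 105/16 hours.
Total time = 1 + 105/16 = 121/16 hours.

121/16 hours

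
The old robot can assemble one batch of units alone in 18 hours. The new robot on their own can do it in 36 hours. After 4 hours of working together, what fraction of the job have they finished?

1/3

Combined rate: 1/18 + 1/36 = (2 + 1)/36 = 3/36 = 1/12 per hour.
In 4 hours they complete 4·1/12 = 1/3 of the job.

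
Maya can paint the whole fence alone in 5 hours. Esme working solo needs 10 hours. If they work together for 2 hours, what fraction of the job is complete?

3/5

Combined rate: 1/5 + 1/10 = (2 + 1)/10 = 3/10 per hour.
In 2 hours they complete 2·3/10 = 3/5 of the job.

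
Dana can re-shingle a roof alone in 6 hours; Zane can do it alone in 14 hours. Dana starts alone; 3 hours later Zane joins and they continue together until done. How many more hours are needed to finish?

In 3 hours Dana does 3/6 = 1/2 of the job, leaving 1/2.
Dana and Zane together work at 5/21 per hour, so finishing takes 1/2 ÷ 5/21 = 21/10 hours.

21/10 hours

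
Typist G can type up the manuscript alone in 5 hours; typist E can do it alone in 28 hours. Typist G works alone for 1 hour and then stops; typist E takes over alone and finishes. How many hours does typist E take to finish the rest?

In 1 hour typist G does 1/5 of the job, leaving 4/5.
Typist E works at 1/28 per hour, so finishing takes 4/5 ÷ 1/28 = 112/5 hours.

112/5 hours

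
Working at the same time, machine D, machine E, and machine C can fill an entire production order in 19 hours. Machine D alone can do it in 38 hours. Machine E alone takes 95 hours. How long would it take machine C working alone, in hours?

190/3 hours

Combined rate is 1/19 per hour.
Known contribution: 1/38 + 1/95 = (5 + 2)/190 = 7/190 per hour.
So machine C's rate is 1/19 − 7/190 = 3/190, meaning 190/3 hours alone.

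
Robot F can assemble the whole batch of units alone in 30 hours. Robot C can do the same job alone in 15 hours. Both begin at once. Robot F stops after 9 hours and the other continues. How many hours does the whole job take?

In the first 9 hours the combined rate is 1/10, so 9/10 of the job is done, leaving 1/10.
After robot F leaves the rate is 1/15 per hour; the remaining 1/10 takes 3/2 hours.
Total = 9 + 3/2 = 21/2 hours.

21/2 hours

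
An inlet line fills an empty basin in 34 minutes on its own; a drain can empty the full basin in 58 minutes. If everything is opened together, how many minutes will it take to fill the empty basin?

493/6 minutes

Net rate = 1/34 − 1/58 = (29 − 17)/986 = 12/986 = 6/493 per minute.
Filling time = 1 ÷ (6/493) = 493/6 minutes.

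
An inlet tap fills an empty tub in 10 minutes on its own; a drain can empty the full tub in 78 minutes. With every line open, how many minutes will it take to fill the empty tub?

195/17 minutes

Net rate = 1/10 − 1/78 = (39 − 5)/390 = 34/390 = 17/195 per minute.
Filling time = 1 ÷ (17/195) = 195/17 minutes.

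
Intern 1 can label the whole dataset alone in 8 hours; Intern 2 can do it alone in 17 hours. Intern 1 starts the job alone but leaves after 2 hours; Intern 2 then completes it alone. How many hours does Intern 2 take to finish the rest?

In 2 hours Intern 1 does 2/8 = 1/4 of the job, leaving 3/4.
Intern 2 works at 1/17 per hour, so finishing takes 3/4 ÷ 1/17 = 51/4 hours.

51/4 hours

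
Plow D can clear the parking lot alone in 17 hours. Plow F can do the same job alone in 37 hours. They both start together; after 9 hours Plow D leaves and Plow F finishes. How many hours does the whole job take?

In the first 9 hours the combined rate is 54/629, so 486/629 of the job is done, leaving 143/629.
After Plow D leaves the rate is 1/37 per hour; the remaining 143/629 takes 143/17 hours.
Total = 9 + 143/17 = 296/17 hours.

296/17 hours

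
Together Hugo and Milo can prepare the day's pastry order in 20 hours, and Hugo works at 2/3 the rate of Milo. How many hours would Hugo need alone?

Let Milo's rate be r; then Hugo's rate is (2/3)r, so together (2/3 + 1)r = (5/3)r = 1/20.
Thus r = 3/100 per hour.
Milo alone: 100/3 hours; Hugo alone: 50 hours.

50 hours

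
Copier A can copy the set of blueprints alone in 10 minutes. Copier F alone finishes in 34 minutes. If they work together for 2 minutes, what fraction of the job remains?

Combined rate: 1/10 + 1/34 = (17 + 5)/170 = 22/170 = 11/85 per minute.
In 2 minutes they complete 2·11/85 = 22/85 of the job.
So 63/85 remains.

63/85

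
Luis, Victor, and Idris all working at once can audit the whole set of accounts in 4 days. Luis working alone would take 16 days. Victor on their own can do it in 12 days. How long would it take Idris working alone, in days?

48/5 days

Combined rate is 1/4 per day.
Known contribution: 1/16 + 1/12 = (3 + 4)/48 = 7/48 per day.
So Idris's rate is 1/4 − 7/48 = 5/48, meaning 48/5 days alone.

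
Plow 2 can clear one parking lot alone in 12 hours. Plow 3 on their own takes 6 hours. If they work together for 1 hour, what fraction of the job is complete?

Combined rate: 1/12 + 1/6 = (1 + 2)/12 = 3/12 = 1/4 per hour.
In 1 hour they complete 1·1/4 = 1/4 of the job.

1/4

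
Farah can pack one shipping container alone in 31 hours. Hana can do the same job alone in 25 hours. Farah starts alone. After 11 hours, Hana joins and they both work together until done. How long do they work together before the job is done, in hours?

125/14 hours

In the first 11 hours Farah alone does 11/31 of the job, leaving 20/31.
Once everyone is working, combined rate: 1/31 + 1/25 = (25 + 31)/775 = 56/775 per hour.
Remaining 20/31 at 56/775 per hour takes 125/14 hours.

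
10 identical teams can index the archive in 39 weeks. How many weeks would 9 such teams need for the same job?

Total work is 10·39 = 390 team-weeks.
With 9 teams: 390/9 = 130/3 weeks.

130/3 weeks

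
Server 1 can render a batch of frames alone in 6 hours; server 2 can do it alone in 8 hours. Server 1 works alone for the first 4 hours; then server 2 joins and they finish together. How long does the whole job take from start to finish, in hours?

36/7 hours

In 4 hours server 1 does 4/6 = 2/3 of the job, leaving 1/3.
Server 1 and server 2 together work at 7/24 per hour, so finishing takes 1/3 ÷ 7/24 = 8/7 hours.
Total time = 4 + 8/7 = 36/7 hours.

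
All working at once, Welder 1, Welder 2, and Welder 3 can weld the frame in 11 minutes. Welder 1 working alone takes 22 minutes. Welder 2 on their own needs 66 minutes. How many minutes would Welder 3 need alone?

Combined rate is 1/11 per minute.
Known contribution: 1/22 + 1/66 = (3 + 1)/66 = 4/66 = 2/33 per minute.
So Welder 3's rate is 1/11 − 2/33 = 1/33, meaning 33 minutes alone.

33 minutes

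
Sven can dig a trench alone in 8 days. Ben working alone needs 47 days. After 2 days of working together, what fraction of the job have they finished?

Combined rate: 1/8 + 1/47 = (47 + 8)/376 = 55/376 per day.
In 2 days they complete 2·55/376 = 55/188 of the job.

55/188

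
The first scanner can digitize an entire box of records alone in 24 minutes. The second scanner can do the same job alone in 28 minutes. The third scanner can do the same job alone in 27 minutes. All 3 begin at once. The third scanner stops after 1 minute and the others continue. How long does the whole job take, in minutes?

112/9 minutes

In the first 1 minute the combined rate is 173/1512, so 173/1512 of the job is done, leaving 1339/1512.
After the third scanner leaves the rate is 13/168 per minute; the remaining 1339/1512 takes 103/9 minutes.
Total = 1 + 103/9 = 112/9 minutes.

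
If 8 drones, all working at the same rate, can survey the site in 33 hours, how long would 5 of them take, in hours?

Total work is 8·33 = 264 drone-hours.
With 5 drones: 264/5 hours.

264/5 hours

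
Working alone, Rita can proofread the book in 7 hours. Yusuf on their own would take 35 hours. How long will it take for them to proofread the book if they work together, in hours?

35/6 hours

With two workers the combined time is the product over the sum: 7·35/(7+35) = 245/42 = 35/6 hours.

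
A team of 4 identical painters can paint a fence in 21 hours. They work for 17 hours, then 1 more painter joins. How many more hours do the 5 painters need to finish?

One painter does 1/84 of the job per hour.
After 17 hours with 4 painters, 17/21 is done (4/21 left).
With 5 painters the rate is 5/84, so the rest takes 4/21 ÷ 5/84 = 16/5 hours.

16/5 hours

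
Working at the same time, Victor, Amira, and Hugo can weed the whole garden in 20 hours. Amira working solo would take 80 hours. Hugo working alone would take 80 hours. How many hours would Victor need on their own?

Combined rate is 1/20 per hour.
Known contribution: 1/80 + 1/80 = (1 + 1)/80 = 2/80 = 1/40 per hour.
So Victor's rate is 1/20 − 1/40 = 1/40, meaning 40 hours alone.

40 hours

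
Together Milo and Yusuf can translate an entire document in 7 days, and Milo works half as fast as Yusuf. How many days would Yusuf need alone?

Let Yusuf's rate be r; then Milo's rate is (1/2)r, so together (1/2 + 1)r = (3/2)r = 1/7.
Thus r = 2/21 per day.
Yusuf alone: 21/2 days; Milo alone: 21 days.

21/2 days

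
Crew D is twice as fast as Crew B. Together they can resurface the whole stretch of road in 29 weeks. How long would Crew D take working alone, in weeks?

Let Crew B's rate be r; then Crew D's rate is 2r, so together (2 + 1)r = 3r = 1/29.
Thus r = 1/87 per week.
Crew B alone: 87 weeks; Crew D alone: 87/2 weeks.

87/2 weeks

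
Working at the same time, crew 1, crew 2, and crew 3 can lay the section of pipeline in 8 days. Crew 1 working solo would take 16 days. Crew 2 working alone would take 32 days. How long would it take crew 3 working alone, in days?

Combined rate is 1/8 per day.
Known contribution: 1/16 + 1/32 = (2 + 1)/32 = 3/32 per day.
So crew 3's rate is 1/8 − 3/32 = 1/32, meaning 32 days alone.

32 days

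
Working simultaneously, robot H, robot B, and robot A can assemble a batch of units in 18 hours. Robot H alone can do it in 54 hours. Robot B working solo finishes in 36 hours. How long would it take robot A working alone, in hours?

108 hours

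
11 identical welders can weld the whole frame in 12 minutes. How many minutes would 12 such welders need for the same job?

11 minutes

Total work is 11·12 = 132 welder-minutes.
With 12 welders: 132/12 = 11 minutes.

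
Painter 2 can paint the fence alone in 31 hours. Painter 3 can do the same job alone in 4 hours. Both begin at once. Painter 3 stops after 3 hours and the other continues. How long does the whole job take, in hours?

In the first 3 hours the combined rate is 35/124, so 105/124 of the job is done, leaving 19/124.
After painter 3 leaves the rate is 1/31 per hour; the remaining 19/124 takes 19/4 hours.
Total = 3 + 19/4 = 31/4 hours.

31/4 hours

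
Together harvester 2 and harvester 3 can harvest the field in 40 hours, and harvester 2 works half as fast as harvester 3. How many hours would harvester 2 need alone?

120 hours

Let harvester 3's rate be r; then harvester 2's rate is (1/2)r, so together (1/2 + 1)r = (3/2)r = 1/40.
Thus r = 1/60 per hour.
Harvester 3 alone: 60 hours; harvester 2 alone: 120 hours.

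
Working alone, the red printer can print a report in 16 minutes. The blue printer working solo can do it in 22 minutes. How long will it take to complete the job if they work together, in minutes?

Combined rate: 1/16 + 1/22 = (11 + 8)/176 = 19/176 per minute.
Time = 1 ÷ (19/176) = 176/19 minutes.

176/19 minutes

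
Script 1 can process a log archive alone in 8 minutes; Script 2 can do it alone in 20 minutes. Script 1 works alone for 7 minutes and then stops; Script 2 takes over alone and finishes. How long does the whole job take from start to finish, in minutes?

In 7 minutes Script 1 does 7/8 of the job, leaving 1/8.
Script 2 works at 1/20 per minute, so finishing takes 1/8 ÷ 1/20 = 5/2 minutes.
Total time = 7 + 5/2 = 19/2 minutes.

19/2 minutes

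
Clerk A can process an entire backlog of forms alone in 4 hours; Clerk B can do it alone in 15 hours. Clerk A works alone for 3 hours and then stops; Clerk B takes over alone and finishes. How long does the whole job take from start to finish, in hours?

27/4 hours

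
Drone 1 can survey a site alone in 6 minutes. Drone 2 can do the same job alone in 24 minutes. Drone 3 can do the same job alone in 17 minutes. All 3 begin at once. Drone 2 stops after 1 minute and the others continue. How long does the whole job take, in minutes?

17/4 minutes

In the first 1 minute the combined rate is 109/408, so 109/408 of the job is done, leaving 299/408.
After drone 2 leaves the rate is 23/102 per minute; the remaining 299/408 takes 13/4 minutes.
Total = 1 + 13/4 = 17/4 minutes.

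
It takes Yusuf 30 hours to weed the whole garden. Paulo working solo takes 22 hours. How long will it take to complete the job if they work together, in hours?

Combined rate: 1/30 + 1/22 = (11 + 15)/330 = 26/330 = 13/165 per hour.
Time = 1 ÷ (13/165) = 165/13 hours.

165/13 hours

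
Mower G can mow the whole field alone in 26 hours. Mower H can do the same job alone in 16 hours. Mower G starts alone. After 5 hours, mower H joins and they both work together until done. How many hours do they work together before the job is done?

8 hours

In the first 5 hours mower G alone does 5/26 of the job, leaving 21/26.
Once everyone is working, combined rate: 1/26 + 1/16 = (8 + 13)/208 = 21/208 per hour.
Remaining 21/26 at 21/208 per hour takes 8 hours.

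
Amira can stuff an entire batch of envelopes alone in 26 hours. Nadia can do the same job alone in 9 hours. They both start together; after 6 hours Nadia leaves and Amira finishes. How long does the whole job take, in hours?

26/3 hours

In the first 6 hours the combined rate is 35/234, so 35/39 of the job is done, leaving 4/39.
After Nadia leaves the rate is 1/26 per hour; the remaining 4/39 takes 8/3 hours.
Total = 6 + 8/3 = 26/3 hours.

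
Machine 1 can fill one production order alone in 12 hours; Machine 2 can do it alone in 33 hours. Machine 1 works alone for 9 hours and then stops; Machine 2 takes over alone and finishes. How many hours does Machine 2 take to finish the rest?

In 9 hours Machine 1 does 9/12 = 3/4 of the job, leaving 1/4.
Machine 2 works at 1/33 per hour, so finishing takes 1/4 ÷ 1/33 = 33/4 hours.

33/4 hours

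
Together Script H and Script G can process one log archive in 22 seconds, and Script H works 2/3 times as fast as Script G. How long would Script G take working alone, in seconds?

Let Script G's rate be r; then Script H's rate is (2/3)r, so together (2/3 + 1)r = (5/3)r = 1/22.
Thus r = 3/110 per second.
Script G alone: 110/3 seconds; Script H alone: 55 seconds.

110/3 seconds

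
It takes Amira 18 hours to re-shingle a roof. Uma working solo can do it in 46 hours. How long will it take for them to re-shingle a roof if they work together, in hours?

207/16 hours

Combined rate: 1/18 + 1/46 = (23 + 9)/414 = 32/414 = 16/207 per hour.
Time = 1 ÷ (16/207) = 207/16 hours.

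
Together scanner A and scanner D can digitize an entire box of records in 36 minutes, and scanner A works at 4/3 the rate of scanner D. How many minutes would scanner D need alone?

84 minutes

Let scanner D's rate be r; then scanner A's rate is (4/3)r, so together (4/3 + 1)r = (7/3)r = 1/36.
Thus r = 1/84 per minute.
Scanner D alone: 84 minutes; scanner A alone: 63 minutes.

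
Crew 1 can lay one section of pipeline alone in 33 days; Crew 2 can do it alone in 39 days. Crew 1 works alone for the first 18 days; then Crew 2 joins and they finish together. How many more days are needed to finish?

65/8 days

In 18 days Crew 1 does 18/33 = 6/11 of the job, leaving 5/11.
Crew 1 and Crew 2 together work at 8/143 per day, so finishing takes 5/11 ÷ 8/143 = 65/8 days.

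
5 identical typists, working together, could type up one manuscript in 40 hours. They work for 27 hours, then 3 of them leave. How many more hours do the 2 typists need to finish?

One typist does 1/200 of the job per hour.
After 27 hours with 5 typists, 27/40 is done (13/40 left).
With 2 typists the rate is 2/200 = 1/100, so the rest takes 13/40 ÷ 1/100 = 65/2 hours.

65/2 hours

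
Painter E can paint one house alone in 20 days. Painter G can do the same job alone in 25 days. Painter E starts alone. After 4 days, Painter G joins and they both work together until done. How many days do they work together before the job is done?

80/9 days

In the first 4 days Painter E alone does 4/20 = 1/5 of the job, leaving 4/5.
Once everyone is working, combined rate: 1/20 + 1/25 = (5 + 4)/100 = 9/100 per day.
Remaining 4/5 at 9/100 per day takes 80/9 days.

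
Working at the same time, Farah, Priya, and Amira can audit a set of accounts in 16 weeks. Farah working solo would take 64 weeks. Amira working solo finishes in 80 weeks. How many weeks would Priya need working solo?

320/11 weeks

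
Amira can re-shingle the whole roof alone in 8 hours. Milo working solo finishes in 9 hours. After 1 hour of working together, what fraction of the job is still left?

55/72

Combined rate: 1/8 + 1/9 = (9 + 8)/72 = 17/72 per hour.
In 1 hour they complete 1·17/72 = 17/72 of the job.
So 55/72 remains.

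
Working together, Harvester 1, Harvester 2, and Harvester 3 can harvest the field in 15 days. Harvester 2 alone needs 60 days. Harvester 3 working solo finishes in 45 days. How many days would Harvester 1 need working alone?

36 days

Combined rate is 1/15 per day.
Known contribution: 1/60 + 1/45 = (3 + 4)/180 = 7/180 per day.
So Harvester 1's rate is 1/15 − 7/180 = 1/36, meaning 36 days alone.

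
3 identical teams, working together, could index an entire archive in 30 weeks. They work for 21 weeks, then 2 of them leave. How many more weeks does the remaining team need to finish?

One team does 1/90 of the job per week.
After 21 weeks with 3 teams, 7/10 is done (3/10 left).
With 1 team the rate is 1/90, so the rest takes 3/10 ÷ 1/90 = 27 weeks.

27 weeks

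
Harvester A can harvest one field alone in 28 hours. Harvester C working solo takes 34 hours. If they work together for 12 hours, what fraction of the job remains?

Combined rate: 1/28 + 1/34 = (17 + 14)/476 = 31/476 per hour.
In 12 hours they complete 12·31/476 = 93/119 of the job.
So 26/119 remains.

26/119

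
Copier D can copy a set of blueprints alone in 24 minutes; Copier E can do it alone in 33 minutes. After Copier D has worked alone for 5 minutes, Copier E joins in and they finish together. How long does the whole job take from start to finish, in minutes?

16 minutes

In 5 minutes Copier D does 5/24 of the job, leaving 19/24.
Copier D and Copier E together work at 19/264 per minute, so finishing takes 19/24 ÷ 19/264 = 11 minutes.
Total time = 5 + 11 = 16 minutes.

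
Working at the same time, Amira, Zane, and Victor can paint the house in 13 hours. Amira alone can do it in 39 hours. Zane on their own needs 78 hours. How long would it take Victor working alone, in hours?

26 hours

Combined rate is 1/13 per hour.
Known contribution: 1/39 + 1/78 = (2 + 1)/78 = 3/78 = 1/26 per hour.
So Victor's rate is 1/13 − 1/26 = 1/26, meaning 26 hours alone.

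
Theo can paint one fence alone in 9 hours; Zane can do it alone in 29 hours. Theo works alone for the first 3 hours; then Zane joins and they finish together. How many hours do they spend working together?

87/19 hours

In 3 hours Theo does 3/9 = 1/3 of the job, leaving 2/3.
Theo and Zane together work at 38/261 per hour, so finishing takes 2/3 ÷ 38/261 = 87/19 hours.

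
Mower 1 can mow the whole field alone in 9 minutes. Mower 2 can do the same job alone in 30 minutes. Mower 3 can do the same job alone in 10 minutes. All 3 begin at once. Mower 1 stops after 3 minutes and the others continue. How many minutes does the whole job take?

5 minutes

In the first 3 minutes the combined rate is 11/45, so 11/15 of the job is done, leaving 4/15.
After mower 1 leaves the rate is 2/15 per minute; the remaining 4/15 takes 2 minutes.
Total = 3 + 2 = 5 minutes.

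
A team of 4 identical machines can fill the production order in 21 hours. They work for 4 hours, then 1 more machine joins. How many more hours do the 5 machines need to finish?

One machine does 1/84 of the job per hour.
After 4 hours with 4 machines, 4/21 is done (17/21 left).
With 5 machines the rate is 5/84, so the rest takes 17/21 ÷ 5/84 = 68/5 hours.

68/5 hours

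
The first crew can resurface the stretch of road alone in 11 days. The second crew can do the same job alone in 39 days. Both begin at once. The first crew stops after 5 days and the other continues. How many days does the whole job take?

In the first 5 days the combined rate is 50/429, so 250/429 of the job is done, leaving 179/429.
After the first crew leaves the rate is 1/39 per day; the remaining 179/429 takes 179/11 days.
Total = 5 + 179/11 = 234/11 days.

234/11 days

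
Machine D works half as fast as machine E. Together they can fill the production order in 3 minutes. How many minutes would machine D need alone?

Let machine E's rate be r; then machine D's rate is (1/2)r, so together (1/2 + 1)r = (3/2)r = 1/3.
Thus r = 2/9 per minute.
Machine E alone: 9/2 minutes; machine D alone: 9 minutes.

9 minutes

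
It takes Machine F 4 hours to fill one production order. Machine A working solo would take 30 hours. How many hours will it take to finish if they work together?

60/17 hours

Combined rate: 1/4 + 1/30 = (15 + 2)/60 = 17/60 per hour.
Time = 1 ÷ (17/60) = 60/17 hours.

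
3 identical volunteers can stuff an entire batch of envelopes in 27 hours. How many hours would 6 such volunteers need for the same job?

Total work is 3·27 = 81 volunteer-hours.
With 6 volunteers: 81/6 = 27/2 hours.

27/2 hours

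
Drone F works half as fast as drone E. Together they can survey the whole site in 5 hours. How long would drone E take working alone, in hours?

Let drone E's rate be r; then drone F's rate is (1/2)r, so together (1/2 + 1)r = (3/2)r = 1/5.
Thus r = 2/15 per hour.
Drone E alone: 15/2 hours; drone F alone: 15 hours.

15/2 hours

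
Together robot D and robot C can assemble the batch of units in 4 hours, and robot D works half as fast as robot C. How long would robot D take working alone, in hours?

12 hours

Let robot C's rate be r; then robot D's rate is (1/2)r, so together (1/2 + 1)r = (3/2)r = 1/4.
Thus r = 1/6 per hour.
Robot C alone: 6 hours; robot D alone: 12 hours.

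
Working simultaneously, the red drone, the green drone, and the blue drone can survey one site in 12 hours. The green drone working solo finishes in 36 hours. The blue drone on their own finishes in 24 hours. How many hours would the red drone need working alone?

72 hours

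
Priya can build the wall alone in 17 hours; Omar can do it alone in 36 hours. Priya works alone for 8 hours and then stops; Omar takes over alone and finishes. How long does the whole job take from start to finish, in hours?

460/17 hours

In 8 hours Priya does 8/17 of the job, leaving 9/17.
Omar works at 1/36 per hour, so finishing takes 9/17 ÷ 1/36 = 324/17 hours.
Total time = 8 + 324/17 = 460/17 hours.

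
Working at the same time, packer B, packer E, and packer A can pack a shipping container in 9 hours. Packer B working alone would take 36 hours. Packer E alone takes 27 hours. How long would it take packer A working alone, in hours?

108/5 hours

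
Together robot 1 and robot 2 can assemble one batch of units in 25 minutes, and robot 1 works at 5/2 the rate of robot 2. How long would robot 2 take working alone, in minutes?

175/2 minutes

Let robot 2's rate be r; then robot 1's rate is (5/2)r, so together (5/2 + 1)r = (7/2)r = 1/25.
Thus r = 2/175 per minute.
Robot 2 alone: 175/2 minutes; robot 1 alone: 35 minutes.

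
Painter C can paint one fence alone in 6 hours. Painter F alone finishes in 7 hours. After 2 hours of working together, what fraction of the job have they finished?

13/21

Combined rate: 1/6 + 1/7 = (7 + 6)/42 = 13/42 per hour.
In 2 hours they complete 2·13/42 = 13/21 of the job.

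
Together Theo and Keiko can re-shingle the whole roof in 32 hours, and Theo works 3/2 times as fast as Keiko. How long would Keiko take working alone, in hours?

Let Keiko's rate be r; then Theo's rate is (3/2)r, so together (3/2 + 1)r = (5/2)r = 1/32.
Thus r = 1/80 per hour.
Keiko alone: 80 hours; Theo alone: 160/3 hours.

80 hours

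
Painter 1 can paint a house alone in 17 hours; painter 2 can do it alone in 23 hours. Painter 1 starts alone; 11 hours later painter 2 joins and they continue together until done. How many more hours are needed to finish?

69/20 hours

In 11 hours painter 1 does 11/17 of the job, leaving 6/17.
Painter 1 and painter 2 together work at 40/391 per hour, so finishing takes 6/17 ÷ 40/391 = 69/20 hours.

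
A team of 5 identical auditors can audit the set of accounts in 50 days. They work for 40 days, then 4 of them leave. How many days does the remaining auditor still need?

50 days

One auditor does 1/250 of the job per day.
After 40 days with 5 auditors, 4/5 is done (1/5 left).
With 1 auditor the rate is 1/250, so the rest takes 1/5 ÷ 1/250 = 50 days.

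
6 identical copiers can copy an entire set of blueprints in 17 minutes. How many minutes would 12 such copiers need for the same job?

17/2 minutes

Total work is 6·17 = 102 copier-minutes.
With 12 copiers: 102/12 = 17/2 minutes.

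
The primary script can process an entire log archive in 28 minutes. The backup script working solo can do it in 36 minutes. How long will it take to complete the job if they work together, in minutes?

63/4 minutes

Combined rate: 1/28 + 1/36 = (9 + 7)/252 = 16/252 = 4/63 per minute.
Time = 1 ÷ (4/63) = 63/4 minutes.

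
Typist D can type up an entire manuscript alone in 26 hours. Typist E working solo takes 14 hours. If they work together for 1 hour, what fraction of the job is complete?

10/91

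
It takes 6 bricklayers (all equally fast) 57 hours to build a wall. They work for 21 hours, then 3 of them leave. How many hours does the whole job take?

93 hours

One bricklayer does 1/342 of the job per hour.
After 21 hours with 6 bricklayers, 7/19 is done (12/19 left).
With 3 bricklayers the rate is 3/342 = 1/114, so the rest takes 12/19 ÷ 1/114 = 72 hours.
Total = 21 + 72 = 93 hours.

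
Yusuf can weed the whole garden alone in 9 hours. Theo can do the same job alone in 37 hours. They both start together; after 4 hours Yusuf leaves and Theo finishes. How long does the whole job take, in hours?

In the first 4 hours the combined rate is 46/333, so 184/333 of the job is done, leaving 149/333.
After Yusuf leaves the rate is 1/37 per hour; the remaining 149/333 takes 149/9 hours.
Total = 4 + 149/9 = 185/9 hours.

185/9 hours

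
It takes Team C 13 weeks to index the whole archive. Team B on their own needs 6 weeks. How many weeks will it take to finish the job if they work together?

78/19 weeks

With two workers the combined time is the product over the sum: 13·6/(13+6) = 78/19 weeks.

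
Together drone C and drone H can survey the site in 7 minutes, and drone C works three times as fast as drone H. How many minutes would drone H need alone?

Let drone H's rate be r; then drone C's rate is 3r, so together (3 + 1)r = 4r = 1/7.
Thus r = 1/28 per minute.
Drone H alone: 28 minutes; drone C alone: 28/3 minutes.

28 minutes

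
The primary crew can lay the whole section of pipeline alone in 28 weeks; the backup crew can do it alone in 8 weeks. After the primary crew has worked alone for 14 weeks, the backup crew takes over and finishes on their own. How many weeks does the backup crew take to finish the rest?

In 14 weeks the primary crew does 14/28 = 1/2 of the job, leaving 1/2.
The backup crew works at 1/8 per week, so finishing takes 1/2 ÷ 1/8 = 4 weeks.

4 weeks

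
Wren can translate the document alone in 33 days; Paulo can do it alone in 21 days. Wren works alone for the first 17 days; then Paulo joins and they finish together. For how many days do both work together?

56/9 days

In 17 days Wren does 17/33 of the job, leaving 16/33.
Wren and Paulo together work at 6/77 per day, so finishing takes 16/33 ÷ 6/77 = 56/9 days.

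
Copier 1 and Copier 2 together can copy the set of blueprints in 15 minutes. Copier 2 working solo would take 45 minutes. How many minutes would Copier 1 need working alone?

45/2 minutes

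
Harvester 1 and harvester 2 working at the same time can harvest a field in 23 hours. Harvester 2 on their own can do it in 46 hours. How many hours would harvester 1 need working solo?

46 hours

Combined rate is 1/23 per hour.
Known contribution: 1/46 per hour.
So harvester 1's rate is 1/23 − 1/46 = 1/46, meaning 46 hours alone.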